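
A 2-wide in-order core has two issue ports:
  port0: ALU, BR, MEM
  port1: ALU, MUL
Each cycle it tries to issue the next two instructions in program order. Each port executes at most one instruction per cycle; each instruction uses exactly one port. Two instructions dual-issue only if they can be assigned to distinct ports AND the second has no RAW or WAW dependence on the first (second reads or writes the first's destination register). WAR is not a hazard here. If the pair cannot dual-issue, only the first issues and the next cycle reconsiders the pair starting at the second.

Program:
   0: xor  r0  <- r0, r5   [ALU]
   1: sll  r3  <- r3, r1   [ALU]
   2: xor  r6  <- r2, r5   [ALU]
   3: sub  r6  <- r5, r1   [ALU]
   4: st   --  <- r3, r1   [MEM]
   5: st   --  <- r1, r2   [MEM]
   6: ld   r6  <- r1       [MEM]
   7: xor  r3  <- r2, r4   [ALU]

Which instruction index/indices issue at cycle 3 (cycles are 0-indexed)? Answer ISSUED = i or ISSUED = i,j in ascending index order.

ISSUED = 5

#0 head=0: xor;sll i0&i1 dual
#1 head=2: xor i2 WAW r6
#2 head=3: sub;st i3&i4 dual
#3 head=5: st i5 no-port MEM/MEM
#4 head=6: ld;xor i6&i7 dual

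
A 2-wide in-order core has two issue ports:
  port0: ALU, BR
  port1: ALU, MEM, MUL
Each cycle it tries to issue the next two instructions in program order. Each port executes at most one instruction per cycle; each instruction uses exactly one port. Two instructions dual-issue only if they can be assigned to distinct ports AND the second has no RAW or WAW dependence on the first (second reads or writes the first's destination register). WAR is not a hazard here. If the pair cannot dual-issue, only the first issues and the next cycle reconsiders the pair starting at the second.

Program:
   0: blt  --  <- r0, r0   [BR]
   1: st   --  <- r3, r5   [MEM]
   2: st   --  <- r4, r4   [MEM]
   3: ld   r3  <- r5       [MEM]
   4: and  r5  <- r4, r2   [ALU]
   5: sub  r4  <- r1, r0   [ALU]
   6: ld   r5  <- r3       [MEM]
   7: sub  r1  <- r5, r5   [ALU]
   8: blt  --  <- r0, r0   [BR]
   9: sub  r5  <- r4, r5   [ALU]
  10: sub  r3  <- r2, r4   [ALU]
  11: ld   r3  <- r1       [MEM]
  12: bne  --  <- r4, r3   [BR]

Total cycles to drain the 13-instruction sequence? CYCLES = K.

  cy0 -> i0&i1 (blt+st) pair
  cy1 -> i2 (st) no-port MEM/MEM
  cy2 -> i3&i4 (ld+and) pair
  cy3 -> i5&i6 (sub+ld) pair
  cy4 -> i7&i8 (sub+blt) pair
  cy5 -> i9&i10 (sub+sub) pair
  cy6 -> i11 (ld) RAW r3
  cy7 -> i12 (bne) tail

CYCLES = 8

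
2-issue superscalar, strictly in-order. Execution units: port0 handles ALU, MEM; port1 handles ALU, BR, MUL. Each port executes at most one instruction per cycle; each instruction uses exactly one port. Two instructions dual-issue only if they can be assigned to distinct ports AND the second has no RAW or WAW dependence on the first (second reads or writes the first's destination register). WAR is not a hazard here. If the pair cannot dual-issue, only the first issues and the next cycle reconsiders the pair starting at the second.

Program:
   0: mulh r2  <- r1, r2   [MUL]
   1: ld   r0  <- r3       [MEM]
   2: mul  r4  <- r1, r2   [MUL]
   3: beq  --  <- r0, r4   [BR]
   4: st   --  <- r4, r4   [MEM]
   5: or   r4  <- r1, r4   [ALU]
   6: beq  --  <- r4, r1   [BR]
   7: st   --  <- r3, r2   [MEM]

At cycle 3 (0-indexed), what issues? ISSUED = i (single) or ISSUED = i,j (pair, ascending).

ISSUED = 5

  cy0 -> i0+i1 (mulh ld) dual
  cy1 -> i2 (mul) no-port MUL/BR
  cy2 -> i3+i4 (beq st) dual
  cy3 -> i5 (or) RAW r4
  cy4 -> i6+i7 (beq st) dual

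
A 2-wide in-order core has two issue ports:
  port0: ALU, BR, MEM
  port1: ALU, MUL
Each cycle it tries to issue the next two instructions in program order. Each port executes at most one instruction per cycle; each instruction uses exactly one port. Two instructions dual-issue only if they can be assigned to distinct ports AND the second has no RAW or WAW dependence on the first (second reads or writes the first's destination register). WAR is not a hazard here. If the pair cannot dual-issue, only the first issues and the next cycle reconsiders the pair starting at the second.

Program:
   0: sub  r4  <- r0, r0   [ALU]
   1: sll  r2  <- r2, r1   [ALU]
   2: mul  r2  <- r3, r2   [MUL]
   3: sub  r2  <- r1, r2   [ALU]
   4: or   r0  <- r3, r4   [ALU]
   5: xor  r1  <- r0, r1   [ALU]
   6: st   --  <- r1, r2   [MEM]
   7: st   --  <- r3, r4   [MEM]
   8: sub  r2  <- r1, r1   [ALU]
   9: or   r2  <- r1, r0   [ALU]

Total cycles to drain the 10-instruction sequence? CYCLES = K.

CYCLES = 7

c0: i0+i1 sub;sll  dual
c1: i2 mul  RAW+WAW r2
c2: i3+i4 sub;or  dual
c3: i5 xor  RAW r1
c4: i6 st  no-port MEM/MEM
c5: i7+i8 st;sub  dual
c6: i9 or  tail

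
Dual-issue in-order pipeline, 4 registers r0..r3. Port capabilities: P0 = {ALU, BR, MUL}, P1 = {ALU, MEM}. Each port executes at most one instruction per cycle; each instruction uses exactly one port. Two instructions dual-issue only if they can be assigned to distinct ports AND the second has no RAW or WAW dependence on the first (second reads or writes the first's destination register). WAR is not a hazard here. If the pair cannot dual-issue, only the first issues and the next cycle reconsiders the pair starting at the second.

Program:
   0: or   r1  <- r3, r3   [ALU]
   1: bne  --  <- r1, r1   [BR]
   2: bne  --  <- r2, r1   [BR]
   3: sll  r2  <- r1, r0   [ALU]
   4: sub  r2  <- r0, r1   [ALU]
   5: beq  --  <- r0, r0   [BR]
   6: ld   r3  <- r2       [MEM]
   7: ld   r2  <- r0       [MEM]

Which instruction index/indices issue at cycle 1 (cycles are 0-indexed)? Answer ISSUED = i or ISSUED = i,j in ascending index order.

[0] i0  or.ALU  -- RAW r1
[1] i1  bne.BR  -- no-port BR/BR
[2] i2&i3  bne.BR;sll.ALU  -- pair
[3] i4&i5  sub.ALU;beq.BR  -- pair
[4] i6  ld.MEM  -- no-port MEM/MEM
[5] i7  ld.MEM  -- tail

ISSUED = 1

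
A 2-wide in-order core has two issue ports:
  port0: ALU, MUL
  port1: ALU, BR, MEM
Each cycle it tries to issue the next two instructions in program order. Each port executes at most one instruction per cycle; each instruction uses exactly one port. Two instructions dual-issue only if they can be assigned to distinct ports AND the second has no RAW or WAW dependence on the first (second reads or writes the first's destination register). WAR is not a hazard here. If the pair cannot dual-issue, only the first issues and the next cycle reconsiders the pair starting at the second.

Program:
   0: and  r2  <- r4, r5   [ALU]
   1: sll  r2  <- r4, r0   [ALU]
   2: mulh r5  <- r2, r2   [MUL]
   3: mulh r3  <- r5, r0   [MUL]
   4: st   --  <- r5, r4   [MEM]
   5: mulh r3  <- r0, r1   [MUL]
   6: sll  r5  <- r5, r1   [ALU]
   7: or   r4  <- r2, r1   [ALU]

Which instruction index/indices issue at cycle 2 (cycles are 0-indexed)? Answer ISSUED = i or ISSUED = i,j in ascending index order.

ISSUED = 2

  cy0 -> i0 (and) WAW r2
  cy1 -> i1 (sll) RAW r2
  cy2 -> i2 (mulh) no-port MUL/MUL
  cy3 -> i3/i4 (mulh+st) dual
  cy4 -> i5/i6 (mulh+sll) dual
  cy5 -> i7 (or) tail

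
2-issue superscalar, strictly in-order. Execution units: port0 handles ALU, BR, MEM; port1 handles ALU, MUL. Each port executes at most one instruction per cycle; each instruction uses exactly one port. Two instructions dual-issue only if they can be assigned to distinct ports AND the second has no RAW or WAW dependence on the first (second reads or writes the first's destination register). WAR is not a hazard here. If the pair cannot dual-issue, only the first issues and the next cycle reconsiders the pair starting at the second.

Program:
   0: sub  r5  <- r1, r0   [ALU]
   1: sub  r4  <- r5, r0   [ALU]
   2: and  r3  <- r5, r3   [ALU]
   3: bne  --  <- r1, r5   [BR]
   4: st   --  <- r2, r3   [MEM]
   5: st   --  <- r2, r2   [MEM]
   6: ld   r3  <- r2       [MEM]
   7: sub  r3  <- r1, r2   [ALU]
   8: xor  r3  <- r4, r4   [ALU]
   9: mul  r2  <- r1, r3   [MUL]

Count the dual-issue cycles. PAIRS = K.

t=0 i0:sub ; RAW r5
t=1 i1&i2:sub;and ; dual
t=2 i3:bne ; no-port BR/MEM
t=3 i4:st ; no-port MEM/MEM
t=4 i5:st ; no-port MEM/MEM
t=5 i6:ld ; WAW r3
t=6 i7:sub ; WAW r3
t=7 i8:xor ; RAW r3
t=8 i9:mul ; tail

PAIRS = 1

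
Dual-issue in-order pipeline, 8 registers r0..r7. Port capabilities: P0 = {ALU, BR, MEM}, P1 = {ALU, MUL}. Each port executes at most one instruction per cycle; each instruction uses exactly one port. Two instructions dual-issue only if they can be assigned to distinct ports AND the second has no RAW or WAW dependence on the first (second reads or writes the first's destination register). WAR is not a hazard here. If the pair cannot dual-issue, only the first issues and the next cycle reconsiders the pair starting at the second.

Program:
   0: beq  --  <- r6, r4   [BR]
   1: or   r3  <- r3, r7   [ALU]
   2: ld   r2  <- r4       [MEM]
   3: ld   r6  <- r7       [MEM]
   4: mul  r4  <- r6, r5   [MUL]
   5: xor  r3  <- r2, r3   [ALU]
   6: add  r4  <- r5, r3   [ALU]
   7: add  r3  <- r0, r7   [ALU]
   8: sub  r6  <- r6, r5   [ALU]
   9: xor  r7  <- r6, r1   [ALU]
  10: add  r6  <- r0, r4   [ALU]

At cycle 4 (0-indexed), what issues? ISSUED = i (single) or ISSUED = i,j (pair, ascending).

0. beq.BR+or.ALU @i0,i1  | pair
1. ld.MEM @i2  | no-port MEM/MEM
2. ld.MEM @i3  | RAW r6
3. mul.MUL+xor.ALU @i4,i5  | pair
4. add.ALU+add.ALU @i6,i7  | pair
5. sub.ALU @i8  | RAW r6
6. xor.ALU+add.ALU @i9,i10  | pair

ISSUED = 6,7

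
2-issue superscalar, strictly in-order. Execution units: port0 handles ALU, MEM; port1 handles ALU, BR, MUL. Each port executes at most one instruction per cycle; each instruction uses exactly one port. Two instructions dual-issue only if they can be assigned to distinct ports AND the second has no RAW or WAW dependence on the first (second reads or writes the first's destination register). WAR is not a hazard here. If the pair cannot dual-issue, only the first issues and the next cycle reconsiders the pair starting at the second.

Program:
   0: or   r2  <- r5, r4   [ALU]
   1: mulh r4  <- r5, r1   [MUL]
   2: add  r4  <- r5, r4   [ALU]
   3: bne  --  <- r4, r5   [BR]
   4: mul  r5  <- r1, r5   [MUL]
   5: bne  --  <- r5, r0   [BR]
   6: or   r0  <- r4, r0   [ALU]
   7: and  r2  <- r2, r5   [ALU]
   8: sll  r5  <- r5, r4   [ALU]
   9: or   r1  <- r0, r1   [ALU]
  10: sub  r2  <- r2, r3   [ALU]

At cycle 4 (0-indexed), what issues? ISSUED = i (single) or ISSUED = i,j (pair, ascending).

ISSUED = 5,6

c0: i0,i1 or.ALU+mulh.MUL  2-wide
c1: i2 add.ALU  RAW r4
c2: i3 bne.BR  no-port BR/MUL
c3: i4 mul.MUL  no-port MUL/BR
c4: i5,i6 bne.BR+or.ALU  2-wide
c5: i7,i8 and.ALU+sll.ALU  2-wide
c6: i9,i10 or.ALU+sub.ALU  2-wide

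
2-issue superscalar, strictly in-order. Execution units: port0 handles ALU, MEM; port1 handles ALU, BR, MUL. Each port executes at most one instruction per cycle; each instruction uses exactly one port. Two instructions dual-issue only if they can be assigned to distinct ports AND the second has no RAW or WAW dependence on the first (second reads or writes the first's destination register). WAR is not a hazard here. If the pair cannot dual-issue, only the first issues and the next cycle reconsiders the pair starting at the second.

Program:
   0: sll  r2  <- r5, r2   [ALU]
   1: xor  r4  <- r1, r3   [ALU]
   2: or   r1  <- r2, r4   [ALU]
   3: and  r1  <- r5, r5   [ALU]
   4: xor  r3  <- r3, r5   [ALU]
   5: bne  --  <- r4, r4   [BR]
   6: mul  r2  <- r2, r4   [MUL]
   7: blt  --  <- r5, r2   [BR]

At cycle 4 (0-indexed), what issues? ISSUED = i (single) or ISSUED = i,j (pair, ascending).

c0: i0,i1 sll+xor  pair
c1: i2 or  WAW r1
c2: i3,i4 and+xor  pair
c3: i5 bne  no-port BR/MUL
c4: i6 mul  no-port MUL/BR
c5: i7 blt  tail

ISSUED = 6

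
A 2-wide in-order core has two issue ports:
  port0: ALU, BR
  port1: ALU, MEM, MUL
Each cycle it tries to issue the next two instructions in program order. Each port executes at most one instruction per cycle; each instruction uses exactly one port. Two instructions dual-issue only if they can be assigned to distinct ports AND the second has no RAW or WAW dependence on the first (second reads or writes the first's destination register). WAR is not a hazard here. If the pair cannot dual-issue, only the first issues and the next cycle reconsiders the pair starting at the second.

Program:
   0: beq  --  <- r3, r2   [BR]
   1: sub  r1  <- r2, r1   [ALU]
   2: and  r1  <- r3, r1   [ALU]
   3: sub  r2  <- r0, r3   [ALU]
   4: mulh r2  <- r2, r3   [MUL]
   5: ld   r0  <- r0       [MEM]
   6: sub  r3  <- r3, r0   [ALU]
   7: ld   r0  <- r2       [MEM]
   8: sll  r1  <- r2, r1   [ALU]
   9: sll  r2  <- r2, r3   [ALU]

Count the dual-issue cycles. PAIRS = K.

PAIRS = 4

[0] i0,i1  beq.BR+sub.ALU  -- 2-wide
[1] i2,i3  and.ALU+sub.ALU  -- 2-wide
[2] i4  mulh.MUL  -- no-port MUL/MEM
[3] i5  ld.MEM  -- RAW r0
[4] i6,i7  sub.ALU+ld.MEM  -- 2-wide
[5] i8,i9  sll.ALU+sll.ALU  -- 2-wide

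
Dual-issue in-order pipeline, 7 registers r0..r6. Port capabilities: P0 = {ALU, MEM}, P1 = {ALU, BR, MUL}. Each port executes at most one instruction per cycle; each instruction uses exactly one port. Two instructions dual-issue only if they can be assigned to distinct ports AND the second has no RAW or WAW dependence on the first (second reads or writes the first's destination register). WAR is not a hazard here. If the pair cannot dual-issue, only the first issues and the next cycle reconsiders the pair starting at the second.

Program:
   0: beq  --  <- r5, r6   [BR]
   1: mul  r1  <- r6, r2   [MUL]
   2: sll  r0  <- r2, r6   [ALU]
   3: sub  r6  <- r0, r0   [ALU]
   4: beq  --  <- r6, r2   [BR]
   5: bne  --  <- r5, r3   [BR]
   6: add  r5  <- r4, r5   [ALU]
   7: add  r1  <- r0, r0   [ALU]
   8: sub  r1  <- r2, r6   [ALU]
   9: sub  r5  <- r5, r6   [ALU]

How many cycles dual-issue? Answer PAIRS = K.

[0] i0  beq.BR  -- no-port BR/MUL
[1] i1,i2  mul.MUL+sll.ALU  -- pair
[2] i3  sub.ALU  -- RAW r6
[3] i4  beq.BR  -- no-port BR/BR
[4] i5,i6  bne.BR+add.ALU  -- pair
[5] i7  add.ALU  -- WAW r1
[6] i8,i9  sub.ALU+sub.ALU  -- pair

PAIRS = 3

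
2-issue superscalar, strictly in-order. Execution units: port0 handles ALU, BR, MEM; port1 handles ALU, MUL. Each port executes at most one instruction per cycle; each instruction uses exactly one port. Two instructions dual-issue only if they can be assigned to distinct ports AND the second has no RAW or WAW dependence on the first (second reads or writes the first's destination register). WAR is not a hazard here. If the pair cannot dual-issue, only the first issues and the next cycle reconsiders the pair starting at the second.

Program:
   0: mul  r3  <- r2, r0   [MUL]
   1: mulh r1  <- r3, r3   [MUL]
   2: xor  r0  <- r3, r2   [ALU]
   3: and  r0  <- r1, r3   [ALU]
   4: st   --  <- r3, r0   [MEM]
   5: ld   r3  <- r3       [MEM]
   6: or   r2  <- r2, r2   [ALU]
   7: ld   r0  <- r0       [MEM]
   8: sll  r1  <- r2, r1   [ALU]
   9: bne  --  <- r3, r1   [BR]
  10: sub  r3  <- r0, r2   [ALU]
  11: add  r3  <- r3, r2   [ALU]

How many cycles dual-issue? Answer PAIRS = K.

PAIRS = 4

0. mul.MUL @i0  | no-port MUL/MUL
1. mulh.MUL;xor.ALU @i1,i2  | pair
2. and.ALU @i3  | RAW r0
3. st.MEM @i4  | no-port MEM/MEM
4. ld.MEM;or.ALU @i5,i6  | pair
5. ld.MEM;sll.ALU @i7,i8  | pair
6. bne.BR;sub.ALU @i9,i10  | pair
7. add.ALU @i11  | tail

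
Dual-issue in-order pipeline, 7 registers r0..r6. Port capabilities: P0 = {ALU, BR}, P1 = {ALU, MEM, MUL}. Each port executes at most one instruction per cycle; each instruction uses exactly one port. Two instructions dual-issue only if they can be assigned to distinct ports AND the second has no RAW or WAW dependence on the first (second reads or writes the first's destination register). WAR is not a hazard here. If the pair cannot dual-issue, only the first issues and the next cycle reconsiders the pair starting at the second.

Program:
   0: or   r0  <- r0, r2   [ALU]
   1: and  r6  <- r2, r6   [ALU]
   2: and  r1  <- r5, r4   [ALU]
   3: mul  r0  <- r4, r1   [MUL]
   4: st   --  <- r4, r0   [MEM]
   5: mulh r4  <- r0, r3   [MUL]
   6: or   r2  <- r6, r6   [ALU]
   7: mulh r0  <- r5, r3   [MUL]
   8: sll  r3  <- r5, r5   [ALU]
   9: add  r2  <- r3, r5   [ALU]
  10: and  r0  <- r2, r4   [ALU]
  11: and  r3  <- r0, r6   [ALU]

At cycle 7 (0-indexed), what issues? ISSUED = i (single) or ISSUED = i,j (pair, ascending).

ISSUED = 10

  cy0 -> i0,i1 (or.ALU;and.ALU) 2-wide
  cy1 -> i2 (and.ALU) RAW r1
  cy2 -> i3 (mul.MUL) no-port MUL/MEM
  cy3 -> i4 (st.MEM) no-port MEM/MUL
  cy4 -> i5,i6 (mulh.MUL;or.ALU) 2-wide
  cy5 -> i7,i8 (mulh.MUL;sll.ALU) 2-wide
  cy6 -> i9 (add.ALU) RAW r2
  cy7 -> i10 (and.ALU) RAW r0
  cy8 -> i11 (and.ALU) tail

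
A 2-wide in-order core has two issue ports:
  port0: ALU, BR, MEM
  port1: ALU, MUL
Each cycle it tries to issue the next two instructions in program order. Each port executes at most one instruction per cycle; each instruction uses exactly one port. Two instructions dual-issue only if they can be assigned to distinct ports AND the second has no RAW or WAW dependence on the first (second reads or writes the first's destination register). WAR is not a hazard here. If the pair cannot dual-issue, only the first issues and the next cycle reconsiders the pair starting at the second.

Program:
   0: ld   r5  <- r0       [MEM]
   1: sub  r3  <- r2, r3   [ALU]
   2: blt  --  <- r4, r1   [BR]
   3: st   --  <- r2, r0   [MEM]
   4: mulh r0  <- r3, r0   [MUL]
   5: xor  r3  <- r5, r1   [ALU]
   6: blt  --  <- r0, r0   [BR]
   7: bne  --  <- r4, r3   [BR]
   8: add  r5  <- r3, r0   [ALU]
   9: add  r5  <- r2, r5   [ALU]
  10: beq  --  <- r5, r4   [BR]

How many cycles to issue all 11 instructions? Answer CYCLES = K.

CYCLES = 7

  cy0 -> i0/i1 (ld.MEM;sub.ALU) dual
  cy1 -> i2 (blt.BR) no-port BR/MEM
  cy2 -> i3/i4 (st.MEM;mulh.MUL) dual
  cy3 -> i5/i6 (xor.ALU;blt.BR) dual
  cy4 -> i7/i8 (bne.BR;add.ALU) dual
  cy5 -> i9 (add.ALU) RAW r5
  cy6 -> i10 (beq.BR) tail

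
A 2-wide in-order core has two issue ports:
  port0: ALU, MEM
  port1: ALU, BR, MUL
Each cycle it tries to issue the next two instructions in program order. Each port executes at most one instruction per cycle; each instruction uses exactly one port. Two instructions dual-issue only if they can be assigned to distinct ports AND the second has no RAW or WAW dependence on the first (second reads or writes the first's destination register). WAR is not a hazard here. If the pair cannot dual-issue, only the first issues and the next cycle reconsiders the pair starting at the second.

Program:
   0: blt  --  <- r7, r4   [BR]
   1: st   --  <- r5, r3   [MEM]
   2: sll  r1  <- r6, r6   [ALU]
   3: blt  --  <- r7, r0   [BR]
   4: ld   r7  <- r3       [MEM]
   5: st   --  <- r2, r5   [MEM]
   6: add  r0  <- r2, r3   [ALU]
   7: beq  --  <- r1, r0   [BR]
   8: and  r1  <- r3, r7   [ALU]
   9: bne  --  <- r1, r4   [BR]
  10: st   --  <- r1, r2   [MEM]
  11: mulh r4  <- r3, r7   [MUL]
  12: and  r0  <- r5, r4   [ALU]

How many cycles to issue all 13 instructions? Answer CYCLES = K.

c0: i0/i1 blt+st  dual
c1: i2/i3 sll+blt  dual
c2: i4 ld  no-port MEM/MEM
c3: i5/i6 st+add  dual
c4: i7/i8 beq+and  dual
c5: i9/i10 bne+st  dual
c6: i11 mulh  RAW r4
c7: i12 and  tail

CYCLES = 8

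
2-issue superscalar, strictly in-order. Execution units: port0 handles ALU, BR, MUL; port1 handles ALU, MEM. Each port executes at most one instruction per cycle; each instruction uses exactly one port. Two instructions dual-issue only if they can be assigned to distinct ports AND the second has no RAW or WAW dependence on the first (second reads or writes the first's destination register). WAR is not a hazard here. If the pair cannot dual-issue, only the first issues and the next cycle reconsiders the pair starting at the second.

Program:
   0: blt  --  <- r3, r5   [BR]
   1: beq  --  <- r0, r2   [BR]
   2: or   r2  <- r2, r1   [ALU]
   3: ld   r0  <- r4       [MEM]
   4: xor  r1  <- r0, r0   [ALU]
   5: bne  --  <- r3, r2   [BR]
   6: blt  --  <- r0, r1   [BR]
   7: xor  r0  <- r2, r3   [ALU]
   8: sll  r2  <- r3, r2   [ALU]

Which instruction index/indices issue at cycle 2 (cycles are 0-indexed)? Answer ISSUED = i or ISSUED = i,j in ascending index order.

  cy0 -> i0 (blt.BR) no-port BR/BR
  cy1 -> i1/i2 (beq.BR/or.ALU) dual
  cy2 -> i3 (ld.MEM) RAW r0
  cy3 -> i4/i5 (xor.ALU/bne.BR) dual
  cy4 -> i6/i7 (blt.BR/xor.ALU) dual
  cy5 -> i8 (sll.ALU) tail

ISSUED = 3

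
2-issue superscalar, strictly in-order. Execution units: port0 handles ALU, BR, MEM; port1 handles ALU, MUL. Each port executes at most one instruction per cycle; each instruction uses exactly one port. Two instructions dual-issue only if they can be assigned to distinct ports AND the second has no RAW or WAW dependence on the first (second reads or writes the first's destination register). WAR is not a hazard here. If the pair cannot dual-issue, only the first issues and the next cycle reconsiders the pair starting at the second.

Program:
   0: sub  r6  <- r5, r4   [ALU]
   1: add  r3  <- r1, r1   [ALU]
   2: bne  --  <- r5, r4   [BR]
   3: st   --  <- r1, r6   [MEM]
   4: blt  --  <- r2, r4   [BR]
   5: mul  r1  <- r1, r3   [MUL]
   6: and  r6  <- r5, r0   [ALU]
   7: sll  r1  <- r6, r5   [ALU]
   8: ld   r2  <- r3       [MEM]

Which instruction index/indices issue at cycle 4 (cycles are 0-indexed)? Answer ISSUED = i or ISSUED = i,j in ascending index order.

c0: i0&i1 sub/add  pair
c1: i2 bne  no-port BR/MEM
c2: i3 st  no-port MEM/BR
c3: i4&i5 blt/mul  pair
c4: i6 and  RAW r6
c5: i7&i8 sll/ld  pair

ISSUED = 6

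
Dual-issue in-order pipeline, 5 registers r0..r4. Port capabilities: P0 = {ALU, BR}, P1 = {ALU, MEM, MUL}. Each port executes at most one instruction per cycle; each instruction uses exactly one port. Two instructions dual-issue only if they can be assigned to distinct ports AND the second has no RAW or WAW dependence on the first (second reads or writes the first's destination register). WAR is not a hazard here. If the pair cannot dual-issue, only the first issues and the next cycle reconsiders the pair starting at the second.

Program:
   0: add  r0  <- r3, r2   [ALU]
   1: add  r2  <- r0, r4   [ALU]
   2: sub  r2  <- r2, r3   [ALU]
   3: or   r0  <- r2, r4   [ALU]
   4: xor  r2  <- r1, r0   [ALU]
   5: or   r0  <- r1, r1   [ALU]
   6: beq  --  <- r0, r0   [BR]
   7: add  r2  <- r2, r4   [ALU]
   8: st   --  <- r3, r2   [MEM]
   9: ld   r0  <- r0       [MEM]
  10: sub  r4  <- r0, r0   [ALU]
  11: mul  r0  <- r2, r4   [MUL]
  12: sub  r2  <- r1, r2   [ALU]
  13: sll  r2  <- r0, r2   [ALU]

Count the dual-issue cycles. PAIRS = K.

PAIRS = 3

[0] i0  add  -- RAW r0
[1] i1  add  -- RAW+WAW r2
[2] i2  sub  -- RAW r2
[3] i3  or  -- RAW r0
[4] i4/i5  xor;or  -- pair
[5] i6/i7  beq;add  -- pair
[6] i8  st  -- no-port MEM/MEM
[7] i9  ld  -- RAW r0
[8] i10  sub  -- RAW r4
[9] i11/i12  mul;sub  -- pair
[10] i13  sll  -- tail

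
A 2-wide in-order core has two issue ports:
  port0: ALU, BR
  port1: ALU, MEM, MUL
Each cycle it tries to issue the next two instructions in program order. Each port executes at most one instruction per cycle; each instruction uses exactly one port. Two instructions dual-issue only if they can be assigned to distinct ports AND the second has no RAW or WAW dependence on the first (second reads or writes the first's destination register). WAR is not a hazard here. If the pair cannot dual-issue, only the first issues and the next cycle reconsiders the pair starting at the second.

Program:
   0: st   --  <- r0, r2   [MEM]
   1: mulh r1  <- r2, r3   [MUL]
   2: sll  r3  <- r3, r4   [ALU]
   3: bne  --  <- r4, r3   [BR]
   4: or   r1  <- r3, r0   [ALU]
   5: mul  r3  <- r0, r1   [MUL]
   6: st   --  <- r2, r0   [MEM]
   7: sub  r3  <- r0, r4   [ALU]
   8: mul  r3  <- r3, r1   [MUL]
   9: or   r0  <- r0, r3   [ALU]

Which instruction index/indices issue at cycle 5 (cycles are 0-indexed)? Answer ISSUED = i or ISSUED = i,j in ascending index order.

ISSUED = 8

t=0 i0:st ; no-port MEM/MUL
t=1 i1&i2:mulh;sll ; dual
t=2 i3&i4:bne;or ; dual
t=3 i5:mul ; no-port MUL/MEM
t=4 i6&i7:st;sub ; dual
t=5 i8:mul ; RAW r3
t=6 i9:or ; tail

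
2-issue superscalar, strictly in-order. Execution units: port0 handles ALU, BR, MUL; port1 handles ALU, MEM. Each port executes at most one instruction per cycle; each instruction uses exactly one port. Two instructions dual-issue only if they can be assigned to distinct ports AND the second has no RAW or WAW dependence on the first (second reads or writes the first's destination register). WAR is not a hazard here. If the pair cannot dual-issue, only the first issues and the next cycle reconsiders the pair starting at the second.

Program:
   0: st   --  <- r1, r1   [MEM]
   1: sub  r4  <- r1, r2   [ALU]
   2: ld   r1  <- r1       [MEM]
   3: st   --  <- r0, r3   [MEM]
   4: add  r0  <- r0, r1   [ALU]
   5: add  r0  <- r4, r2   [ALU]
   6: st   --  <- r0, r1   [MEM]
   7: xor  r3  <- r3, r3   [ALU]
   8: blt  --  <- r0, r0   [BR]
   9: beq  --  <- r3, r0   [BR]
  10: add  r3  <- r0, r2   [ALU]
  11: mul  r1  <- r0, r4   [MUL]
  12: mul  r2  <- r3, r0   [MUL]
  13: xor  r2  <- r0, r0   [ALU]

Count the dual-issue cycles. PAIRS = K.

PAIRS = 4

t=0 i0+i1:st.MEM/sub.ALU ; 2-wide
t=1 i2:ld.MEM ; no-port MEM/MEM
t=2 i3+i4:st.MEM/add.ALU ; 2-wide
t=3 i5:add.ALU ; RAW r0
t=4 i6+i7:st.MEM/xor.ALU ; 2-wide
t=5 i8:blt.BR ; no-port BR/BR
t=6 i9+i10:beq.BR/add.ALU ; 2-wide
t=7 i11:mul.MUL ; no-port MUL/MUL
t=8 i12:mul.MUL ; WAW r2
t=9 i13:xor.ALU ; tail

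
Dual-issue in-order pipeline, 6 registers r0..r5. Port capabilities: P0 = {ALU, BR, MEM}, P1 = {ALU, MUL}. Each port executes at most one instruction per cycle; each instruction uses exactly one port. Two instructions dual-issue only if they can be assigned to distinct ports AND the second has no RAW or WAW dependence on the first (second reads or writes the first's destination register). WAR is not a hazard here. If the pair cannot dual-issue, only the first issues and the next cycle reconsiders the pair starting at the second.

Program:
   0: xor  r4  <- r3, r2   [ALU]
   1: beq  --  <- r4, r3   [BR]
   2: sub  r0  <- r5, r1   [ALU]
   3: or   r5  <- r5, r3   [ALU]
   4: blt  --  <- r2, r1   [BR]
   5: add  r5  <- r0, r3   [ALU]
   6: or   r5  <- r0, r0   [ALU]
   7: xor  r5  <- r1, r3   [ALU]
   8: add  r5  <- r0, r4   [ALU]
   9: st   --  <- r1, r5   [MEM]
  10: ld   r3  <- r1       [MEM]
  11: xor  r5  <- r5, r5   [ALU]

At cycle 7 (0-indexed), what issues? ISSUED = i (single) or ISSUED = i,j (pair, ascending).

[0] i0  xor  -- RAW r4
[1] i1/i2  beq+sub  -- dual
[2] i3/i4  or+blt  -- dual
[3] i5  add  -- WAW r5
[4] i6  or  -- WAW r5
[5] i7  xor  -- WAW r5
[6] i8  add  -- RAW r5
[7] i9  st  -- no-port MEM/MEM
[8] i10/i11  ld+xor  -- dual

ISSUED = 9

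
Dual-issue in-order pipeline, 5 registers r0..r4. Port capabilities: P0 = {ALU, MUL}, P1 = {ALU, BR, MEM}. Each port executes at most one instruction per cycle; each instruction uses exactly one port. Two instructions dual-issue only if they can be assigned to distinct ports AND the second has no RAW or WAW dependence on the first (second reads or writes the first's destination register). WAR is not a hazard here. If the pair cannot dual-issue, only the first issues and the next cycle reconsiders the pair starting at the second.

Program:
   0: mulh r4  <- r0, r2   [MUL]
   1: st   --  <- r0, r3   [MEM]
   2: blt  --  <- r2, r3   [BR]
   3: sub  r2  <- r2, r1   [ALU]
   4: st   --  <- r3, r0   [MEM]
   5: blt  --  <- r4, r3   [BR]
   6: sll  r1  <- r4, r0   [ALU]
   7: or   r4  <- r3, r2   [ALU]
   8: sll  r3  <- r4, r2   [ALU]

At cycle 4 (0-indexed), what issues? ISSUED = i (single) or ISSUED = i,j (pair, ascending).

ISSUED = 7

#0 head=0: mulh.MUL+st.MEM i0,i1 pair
#1 head=2: blt.BR+sub.ALU i2,i3 pair
#2 head=4: st.MEM i4 no-port MEM/BR
#3 head=5: blt.BR+sll.ALU i5,i6 pair
#4 head=7: or.ALU i7 RAW r4
#5 head=8: sll.ALU i8 tail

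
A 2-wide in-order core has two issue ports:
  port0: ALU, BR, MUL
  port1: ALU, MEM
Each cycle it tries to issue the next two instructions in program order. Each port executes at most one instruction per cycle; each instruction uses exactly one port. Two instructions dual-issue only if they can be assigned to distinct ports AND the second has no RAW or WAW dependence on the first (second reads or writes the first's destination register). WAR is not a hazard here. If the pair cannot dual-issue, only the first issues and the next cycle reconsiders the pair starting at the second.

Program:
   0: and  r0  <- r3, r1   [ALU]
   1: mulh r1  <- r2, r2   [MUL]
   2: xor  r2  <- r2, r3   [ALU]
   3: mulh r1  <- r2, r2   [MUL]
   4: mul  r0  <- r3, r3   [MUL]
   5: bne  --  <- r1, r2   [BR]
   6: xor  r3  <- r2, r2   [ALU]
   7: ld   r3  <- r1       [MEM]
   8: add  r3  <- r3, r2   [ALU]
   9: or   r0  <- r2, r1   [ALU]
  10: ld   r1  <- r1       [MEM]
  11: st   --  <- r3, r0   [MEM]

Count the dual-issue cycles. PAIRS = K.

PAIRS = 3

c0: i0&i1 and/mulh  pair
c1: i2 xor  RAW r2
c2: i3 mulh  no-port MUL/MUL
c3: i4 mul  no-port MUL/BR
c4: i5&i6 bne/xor  pair
c5: i7 ld  RAW+WAW r3
c6: i8&i9 add/or  pair
c7: i10 ld  no-port MEM/MEM
c8: i11 st  tail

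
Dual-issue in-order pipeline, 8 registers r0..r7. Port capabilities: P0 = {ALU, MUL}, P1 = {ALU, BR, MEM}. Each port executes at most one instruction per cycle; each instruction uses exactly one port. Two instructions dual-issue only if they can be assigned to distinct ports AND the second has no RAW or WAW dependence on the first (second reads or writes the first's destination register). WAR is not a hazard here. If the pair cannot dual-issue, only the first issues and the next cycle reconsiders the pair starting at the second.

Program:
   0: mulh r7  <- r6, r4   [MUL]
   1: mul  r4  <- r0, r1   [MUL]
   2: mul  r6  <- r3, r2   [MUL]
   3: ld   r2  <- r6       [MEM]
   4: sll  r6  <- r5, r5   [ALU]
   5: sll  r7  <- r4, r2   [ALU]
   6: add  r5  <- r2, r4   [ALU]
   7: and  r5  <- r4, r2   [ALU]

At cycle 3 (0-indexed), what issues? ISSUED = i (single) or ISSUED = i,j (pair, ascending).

ISSUED = 3,4

t=0 i0:mulh ; no-port MUL/MUL
t=1 i1:mul ; no-port MUL/MUL
t=2 i2:mul ; RAW r6
t=3 i3,i4:ld+sll ; 2-wide
t=4 i5,i6:sll+add ; 2-wide
t=5 i7:and ; tail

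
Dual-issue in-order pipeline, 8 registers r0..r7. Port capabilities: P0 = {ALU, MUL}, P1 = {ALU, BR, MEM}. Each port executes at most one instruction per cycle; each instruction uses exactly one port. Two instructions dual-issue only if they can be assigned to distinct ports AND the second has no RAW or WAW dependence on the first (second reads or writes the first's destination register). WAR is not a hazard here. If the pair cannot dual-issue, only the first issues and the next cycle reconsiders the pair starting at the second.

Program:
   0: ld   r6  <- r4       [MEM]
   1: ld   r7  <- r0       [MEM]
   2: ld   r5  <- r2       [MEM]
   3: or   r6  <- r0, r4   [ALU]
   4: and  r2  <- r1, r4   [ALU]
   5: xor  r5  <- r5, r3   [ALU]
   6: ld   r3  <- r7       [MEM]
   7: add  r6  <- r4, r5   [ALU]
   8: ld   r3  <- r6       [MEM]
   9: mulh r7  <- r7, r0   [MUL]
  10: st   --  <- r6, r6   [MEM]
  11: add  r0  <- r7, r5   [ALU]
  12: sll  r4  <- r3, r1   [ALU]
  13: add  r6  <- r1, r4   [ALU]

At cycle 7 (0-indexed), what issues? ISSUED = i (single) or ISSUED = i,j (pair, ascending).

ISSUED = 12

0. ld @i0  | no-port MEM/MEM
1. ld @i1  | no-port MEM/MEM
2. ld;or @i2+i3  | pair
3. and;xor @i4+i5  | pair
4. ld;add @i6+i7  | pair
5. ld;mulh @i8+i9  | pair
6. st;add @i10+i11  | pair
7. sll @i12  | RAW r4
8. add @i13  | tail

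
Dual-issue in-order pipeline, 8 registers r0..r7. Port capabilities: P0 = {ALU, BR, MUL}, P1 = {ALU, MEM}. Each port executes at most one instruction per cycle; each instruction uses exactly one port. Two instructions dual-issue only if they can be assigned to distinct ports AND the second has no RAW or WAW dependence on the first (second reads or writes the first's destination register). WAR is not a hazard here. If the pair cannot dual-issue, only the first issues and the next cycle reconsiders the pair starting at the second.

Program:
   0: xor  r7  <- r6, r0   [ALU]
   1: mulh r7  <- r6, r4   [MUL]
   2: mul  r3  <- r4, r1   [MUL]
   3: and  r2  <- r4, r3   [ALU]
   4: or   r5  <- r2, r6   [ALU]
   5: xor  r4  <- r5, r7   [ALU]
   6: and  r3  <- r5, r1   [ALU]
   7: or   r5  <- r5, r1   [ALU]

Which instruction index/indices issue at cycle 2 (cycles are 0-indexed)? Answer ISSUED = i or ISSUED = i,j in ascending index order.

ISSUED = 2

#0 head=0: xor.ALU i0 WAW r7
#1 head=1: mulh.MUL i1 no-port MUL/MUL
#2 head=2: mul.MUL i2 RAW r3
#3 head=3: and.ALU i3 RAW r2
#4 head=4: or.ALU i4 RAW r5
#5 head=5: xor.ALU/and.ALU i5,i6 2-wide
#6 head=7: or.ALU i7 tail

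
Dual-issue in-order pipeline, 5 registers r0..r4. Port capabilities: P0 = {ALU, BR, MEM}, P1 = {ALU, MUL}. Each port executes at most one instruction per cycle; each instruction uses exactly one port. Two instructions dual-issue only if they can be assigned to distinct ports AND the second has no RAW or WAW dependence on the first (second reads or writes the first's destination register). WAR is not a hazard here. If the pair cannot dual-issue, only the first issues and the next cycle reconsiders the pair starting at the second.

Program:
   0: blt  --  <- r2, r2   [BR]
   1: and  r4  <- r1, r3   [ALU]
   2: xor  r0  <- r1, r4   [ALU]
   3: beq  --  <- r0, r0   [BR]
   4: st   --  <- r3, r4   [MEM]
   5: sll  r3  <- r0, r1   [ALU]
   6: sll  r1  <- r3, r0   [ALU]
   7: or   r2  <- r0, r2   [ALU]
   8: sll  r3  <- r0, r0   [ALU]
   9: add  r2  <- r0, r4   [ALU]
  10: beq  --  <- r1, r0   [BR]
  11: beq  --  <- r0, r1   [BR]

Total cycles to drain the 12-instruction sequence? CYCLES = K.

CYCLES = 8

  cy0 -> i0,i1 (blt;and) dual
  cy1 -> i2 (xor) RAW r0
  cy2 -> i3 (beq) no-port BR/MEM
  cy3 -> i4,i5 (st;sll) dual
  cy4 -> i6,i7 (sll;or) dual
  cy5 -> i8,i9 (sll;add) dual
  cy6 -> i10 (beq) no-port BR/BR
  cy7 -> i11 (beq) tail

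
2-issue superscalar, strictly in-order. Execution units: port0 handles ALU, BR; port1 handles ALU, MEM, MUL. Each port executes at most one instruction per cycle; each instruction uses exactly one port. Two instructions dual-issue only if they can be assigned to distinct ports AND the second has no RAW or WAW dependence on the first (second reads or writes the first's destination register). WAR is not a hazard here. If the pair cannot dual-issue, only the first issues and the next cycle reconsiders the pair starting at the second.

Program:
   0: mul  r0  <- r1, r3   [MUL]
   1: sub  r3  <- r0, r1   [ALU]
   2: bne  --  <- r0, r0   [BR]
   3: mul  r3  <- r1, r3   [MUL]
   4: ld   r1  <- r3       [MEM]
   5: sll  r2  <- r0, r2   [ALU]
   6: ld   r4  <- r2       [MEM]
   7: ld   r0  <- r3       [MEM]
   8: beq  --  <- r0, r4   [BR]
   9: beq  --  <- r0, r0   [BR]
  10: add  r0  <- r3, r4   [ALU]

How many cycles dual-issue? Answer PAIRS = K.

c0: i0 mul  RAW r0
c1: i1&i2 sub;bne  2-wide
c2: i3 mul  no-port MUL/MEM
c3: i4&i5 ld;sll  2-wide
c4: i6 ld  no-port MEM/MEM
c5: i7 ld  RAW r0
c6: i8 beq  no-port BR/BR
c7: i9&i10 beq;add  2-wide

PAIRS = 3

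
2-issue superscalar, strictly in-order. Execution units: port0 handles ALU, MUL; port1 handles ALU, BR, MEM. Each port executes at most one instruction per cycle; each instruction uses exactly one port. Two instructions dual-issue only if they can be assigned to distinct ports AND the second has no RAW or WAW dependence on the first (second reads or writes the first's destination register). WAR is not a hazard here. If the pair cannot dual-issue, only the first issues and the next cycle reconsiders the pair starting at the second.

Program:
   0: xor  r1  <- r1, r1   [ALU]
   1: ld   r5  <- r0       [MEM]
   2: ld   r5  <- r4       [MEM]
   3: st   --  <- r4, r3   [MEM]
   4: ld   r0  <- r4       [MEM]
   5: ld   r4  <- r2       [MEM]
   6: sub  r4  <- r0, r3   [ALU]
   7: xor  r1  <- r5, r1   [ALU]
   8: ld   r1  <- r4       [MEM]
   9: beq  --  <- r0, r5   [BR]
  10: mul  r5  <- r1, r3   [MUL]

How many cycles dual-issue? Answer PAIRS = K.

PAIRS = 3

[0] i0/i1  xor ld  -- 2-wide
[1] i2  ld  -- no-port MEM/MEM
[2] i3  st  -- no-port MEM/MEM
[3] i4  ld  -- no-port MEM/MEM
[4] i5  ld  -- WAW r4
[5] i6/i7  sub xor  -- 2-wide
[6] i8  ld  -- no-port MEM/BR
[7] i9/i10  beq mul  -- 2-wide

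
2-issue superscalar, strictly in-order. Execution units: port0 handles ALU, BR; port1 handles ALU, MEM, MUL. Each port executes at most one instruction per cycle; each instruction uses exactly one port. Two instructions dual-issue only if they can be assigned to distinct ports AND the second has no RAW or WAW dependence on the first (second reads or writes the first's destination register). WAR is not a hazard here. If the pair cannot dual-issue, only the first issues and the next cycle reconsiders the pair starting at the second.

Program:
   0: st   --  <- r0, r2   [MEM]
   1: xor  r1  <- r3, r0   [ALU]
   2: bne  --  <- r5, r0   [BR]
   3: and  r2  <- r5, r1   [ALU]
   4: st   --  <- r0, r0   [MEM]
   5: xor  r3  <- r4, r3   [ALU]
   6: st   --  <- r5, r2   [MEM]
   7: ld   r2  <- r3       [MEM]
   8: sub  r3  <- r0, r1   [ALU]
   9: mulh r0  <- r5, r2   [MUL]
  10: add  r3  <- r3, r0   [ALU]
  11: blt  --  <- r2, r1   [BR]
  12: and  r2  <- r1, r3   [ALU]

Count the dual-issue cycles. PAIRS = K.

PAIRS = 5

  cy0 -> i0&i1 (st+xor) 2-wide
  cy1 -> i2&i3 (bne+and) 2-wide
  cy2 -> i4&i5 (st+xor) 2-wide
  cy3 -> i6 (st) no-port MEM/MEM
  cy4 -> i7&i8 (ld+sub) 2-wide
  cy5 -> i9 (mulh) RAW r0
  cy6 -> i10&i11 (add+blt) 2-wide
  cy7 -> i12 (and) tail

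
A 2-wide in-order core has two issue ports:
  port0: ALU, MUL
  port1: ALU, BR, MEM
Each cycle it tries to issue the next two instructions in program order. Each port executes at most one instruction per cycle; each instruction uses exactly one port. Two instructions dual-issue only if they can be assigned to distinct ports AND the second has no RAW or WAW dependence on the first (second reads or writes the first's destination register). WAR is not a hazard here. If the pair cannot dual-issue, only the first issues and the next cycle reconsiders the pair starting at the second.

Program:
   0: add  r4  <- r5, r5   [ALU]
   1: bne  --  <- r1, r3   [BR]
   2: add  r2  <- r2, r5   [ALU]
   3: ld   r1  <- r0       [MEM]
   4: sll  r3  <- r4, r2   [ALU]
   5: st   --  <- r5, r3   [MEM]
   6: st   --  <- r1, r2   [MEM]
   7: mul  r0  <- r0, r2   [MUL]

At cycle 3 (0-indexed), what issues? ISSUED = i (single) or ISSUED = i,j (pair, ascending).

ISSUED = 5

0. add.ALU;bne.BR @i0+i1  | 2-wide
1. add.ALU;ld.MEM @i2+i3  | 2-wide
2. sll.ALU @i4  | RAW r3
3. st.MEM @i5  | no-port MEM/MEM
4. st.MEM;mul.MUL @i6+i7  | 2-wide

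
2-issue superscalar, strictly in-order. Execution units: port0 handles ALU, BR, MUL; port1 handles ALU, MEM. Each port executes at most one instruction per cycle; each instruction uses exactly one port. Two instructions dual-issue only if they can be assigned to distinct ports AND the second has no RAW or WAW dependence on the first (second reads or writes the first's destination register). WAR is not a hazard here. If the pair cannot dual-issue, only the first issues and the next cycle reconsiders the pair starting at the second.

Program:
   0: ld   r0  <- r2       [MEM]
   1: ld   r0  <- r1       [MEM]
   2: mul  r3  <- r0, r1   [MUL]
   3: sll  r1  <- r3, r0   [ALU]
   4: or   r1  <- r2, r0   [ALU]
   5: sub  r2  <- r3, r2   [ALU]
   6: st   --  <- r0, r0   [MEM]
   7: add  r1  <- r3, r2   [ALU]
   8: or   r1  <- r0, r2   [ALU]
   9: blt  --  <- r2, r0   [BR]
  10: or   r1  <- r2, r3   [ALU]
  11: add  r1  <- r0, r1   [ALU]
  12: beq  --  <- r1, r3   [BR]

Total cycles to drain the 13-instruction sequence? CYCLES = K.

CYCLES = 10

[0] i0  ld  -- no-port MEM/MEM
[1] i1  ld  -- RAW r0
[2] i2  mul  -- RAW r3
[3] i3  sll  -- WAW r1
[4] i4/i5  or;sub  -- 2-wide
[5] i6/i7  st;add  -- 2-wide
[6] i8/i9  or;blt  -- 2-wide
[7] i10  or  -- RAW+WAW r1
[8] i11  add  -- RAW r1
[9] i12  beq  -- tail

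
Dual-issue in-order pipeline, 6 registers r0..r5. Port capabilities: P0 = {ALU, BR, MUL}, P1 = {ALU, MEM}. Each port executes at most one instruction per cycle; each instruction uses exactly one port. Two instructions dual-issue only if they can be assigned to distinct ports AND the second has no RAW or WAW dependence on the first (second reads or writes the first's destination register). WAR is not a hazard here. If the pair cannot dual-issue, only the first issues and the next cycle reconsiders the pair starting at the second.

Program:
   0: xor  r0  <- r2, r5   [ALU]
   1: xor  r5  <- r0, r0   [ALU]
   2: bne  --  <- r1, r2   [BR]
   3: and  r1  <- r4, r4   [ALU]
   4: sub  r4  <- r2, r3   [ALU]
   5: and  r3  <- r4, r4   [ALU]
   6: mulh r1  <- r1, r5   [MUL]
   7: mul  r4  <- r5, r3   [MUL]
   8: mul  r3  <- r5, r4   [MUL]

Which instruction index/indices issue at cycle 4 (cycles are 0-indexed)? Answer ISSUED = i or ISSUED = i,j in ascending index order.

ISSUED = 7

#0 head=0: xor.ALU i0 RAW r0
#1 head=1: xor.ALU bne.BR i1+i2 dual
#2 head=3: and.ALU sub.ALU i3+i4 dual
#3 head=5: and.ALU mulh.MUL i5+i6 dual
#4 head=7: mul.MUL i7 no-port MUL/MUL
#5 head=8: mul.MUL i8 tail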